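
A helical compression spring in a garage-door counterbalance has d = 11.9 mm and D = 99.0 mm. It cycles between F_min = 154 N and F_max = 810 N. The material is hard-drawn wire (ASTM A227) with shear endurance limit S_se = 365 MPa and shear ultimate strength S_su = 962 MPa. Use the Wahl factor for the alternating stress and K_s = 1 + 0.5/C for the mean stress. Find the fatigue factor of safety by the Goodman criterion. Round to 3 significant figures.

4.21

C = D/d = 99.0/11.9 = 8.3193; K_W = (4C−1)/(4C−4)+0.615/C = 1.1764; K_s = 1+0.5/C = 1.0601
F_a = (F_max−F_min)/2 = 328 N; F_m = (F_max+F_min)/2 = 482 N
τ_a = K_W·8F_aD/(πd³) = 1.1764 × 49.069 = 57.725 MPa
τ_m = K_s·8F_mD/(πd³) = 1.0601 × 72.108 = 76.441 MPa
Goodman: 1/n_f = τ_a/S_se + τ_m/S_su = 57.725/365 + 76.441/962 = 0.15815 + 0.07946 = 0.23761
n_f = 1/0.23761 = 4.209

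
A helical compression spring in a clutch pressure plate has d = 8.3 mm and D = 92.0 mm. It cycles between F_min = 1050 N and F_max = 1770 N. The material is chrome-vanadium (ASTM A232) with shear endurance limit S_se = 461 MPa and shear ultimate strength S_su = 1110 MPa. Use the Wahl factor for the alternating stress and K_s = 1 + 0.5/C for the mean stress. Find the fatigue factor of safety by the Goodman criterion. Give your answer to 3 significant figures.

C = D/d = 92.0/8.3 = 11.0843; K_W = (4C−1)/(4C−4)+0.615/C = 1.1299; K_s = 1+0.5/C = 1.0451
F_a = (F_max−F_min)/2 = 360 N; F_m = (F_max+F_min)/2 = 1410 N
τ_a = K_W·8F_aD/(πd³) = 1.1299 × 147.5 = 166.66 MPa
τ_m = K_s·8F_mD/(πd³) = 1.0451 × 577.71 = 603.77 MPa
Goodman: 1/n_f = τ_a/S_se + τ_m/S_su = 166.66/461 + 603.77/1110 = 0.36151 + 0.54394 = 0.90545
n_f = 1/0.90545 = 1.104

1.10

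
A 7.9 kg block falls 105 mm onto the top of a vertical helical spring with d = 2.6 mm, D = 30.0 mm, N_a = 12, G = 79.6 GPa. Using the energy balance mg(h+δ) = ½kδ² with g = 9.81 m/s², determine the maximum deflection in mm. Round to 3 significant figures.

176 mm

k = Gd⁴/(8D³N_a) = (79.6×10³)(2.6⁴)/(8·30.0³·12) = 1.4034 N/mm
W = mg = 7.9 × 9.81 = 77.499 N
½kδ² − Wδ − Wh = 0 → δ = (W + √(W² + 2kWh))/k
δ = (77.499 + √(6006.1 + 22839.5))/1.4034 = (77.499 + 169.84)/1.4034 = 176.25 mm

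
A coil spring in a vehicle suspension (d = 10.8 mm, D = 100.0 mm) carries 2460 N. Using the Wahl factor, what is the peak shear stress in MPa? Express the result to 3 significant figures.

Spring index C = D/d = 100.0/10.8 = 9.2593
K_W = (4C−1)/(4C−4) + 0.615/C = 36.037/33.037 + 0.0664 = 1.1572
τ₀ = 8FD/(πd³) = 8·2460·100.0/(π·10.8³) = 1.968e+06/3957.5 = 497.28 MPa
τ_max = K·τ₀ = 1.1572 × 497.28 = 575.47 MPa

575 MPa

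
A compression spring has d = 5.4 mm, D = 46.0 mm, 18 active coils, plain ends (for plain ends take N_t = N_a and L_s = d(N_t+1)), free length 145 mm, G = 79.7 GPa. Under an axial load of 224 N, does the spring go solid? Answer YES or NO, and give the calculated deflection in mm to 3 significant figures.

k = Gd⁴/(8D³N_a) = (79.7×10³)(5.4⁴)/(8·46.0³·18) = 4.835 N/mm
N_t = 18; L_s = 5.4·19 = 102.6 mm; δ_solid = L₀ − L_s = 145 − 102.6 = 42.4 mm
δ = F/k = 224/4.835 = 46.329 mm
δ ≥ δ_solid → spring goes solid

YES, δ = 46.3 mm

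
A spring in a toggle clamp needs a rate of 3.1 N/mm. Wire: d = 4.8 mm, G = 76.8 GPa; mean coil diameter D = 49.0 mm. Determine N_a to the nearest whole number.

14

N_a = Gd⁴/(8D³k) = (76.8×10³ × 4.8⁴)/(8 × 49.0³ × 3.1)
    = 4.07686e+07 / 2.9177e+06 = 13.97 → 14 coils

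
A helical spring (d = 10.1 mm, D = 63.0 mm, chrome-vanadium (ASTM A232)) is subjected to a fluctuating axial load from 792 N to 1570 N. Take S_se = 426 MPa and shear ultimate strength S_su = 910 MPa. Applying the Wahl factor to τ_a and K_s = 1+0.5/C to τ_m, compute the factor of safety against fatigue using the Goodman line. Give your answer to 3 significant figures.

2.53

C = D/d = 63.0/10.1 = 6.2376; K_W = (4C−1)/(4C−4)+0.615/C = 1.2418; K_s = 1+0.5/C = 1.0802
F_a = (F_max−F_min)/2 = 389 N; F_m = (F_max+F_min)/2 = 1181 N
τ_a = K_W·8F_aD/(πd³) = 1.2418 × 60.571 = 75.217 MPa
τ_m = K_s·8F_mD/(πd³) = 1.0802 × 183.89 = 198.63 MPa
Goodman: 1/n_f = τ_a/S_se + τ_m/S_su = 75.217/426 + 198.63/910 = 0.17657 + 0.21828 = 0.39484
n_f = 1/0.39484 = 2.533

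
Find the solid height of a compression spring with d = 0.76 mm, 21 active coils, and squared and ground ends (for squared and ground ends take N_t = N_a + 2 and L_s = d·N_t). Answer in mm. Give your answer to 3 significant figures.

17.5 mm

squared and ground ends: N_t = N_a + 2 = 21 + 2 = 23
L_s = d·N_t = 0.76 × 23 = 17.48 mm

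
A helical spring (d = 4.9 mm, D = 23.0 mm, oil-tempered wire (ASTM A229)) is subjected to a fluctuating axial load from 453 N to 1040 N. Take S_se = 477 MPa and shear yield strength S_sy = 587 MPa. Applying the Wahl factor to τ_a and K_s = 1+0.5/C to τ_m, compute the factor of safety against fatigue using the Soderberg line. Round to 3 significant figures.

C = D/d = 23.0/4.9 = 4.6939; K_W = (4C−1)/(4C−4)+0.615/C = 1.3341; K_s = 1+0.5/C = 1.1065
F_a = (F_max−F_min)/2 = 293.5 N; F_m = (F_max+F_min)/2 = 746.5 N
τ_a = K_W·8F_aD/(πd³) = 1.3341 × 146.11 = 194.92 MPa
τ_m = K_s·8F_mD/(πd³) = 1.1065 × 371.63 = 411.22 MPa
Soderberg: 1/n_f = τ_a/S_se + τ_m/S_sy = 194.92/477 + 411.22/587 = 0.40864 + 0.70054 = 1.1092
n_f = 1/1.1092 = 0.9016

0.902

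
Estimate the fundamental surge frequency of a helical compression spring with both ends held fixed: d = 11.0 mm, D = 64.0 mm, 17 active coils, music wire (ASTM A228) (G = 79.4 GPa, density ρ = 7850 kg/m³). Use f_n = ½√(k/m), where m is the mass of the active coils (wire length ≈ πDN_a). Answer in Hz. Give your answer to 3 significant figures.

k = Gd⁴/(8D³N_a) = (79.4×10³)(11.0⁴)/(8·64.0³·17) = 32.607 N/mm = 32607 N/m
Wire length L = πDN_a = π·64.0·17 = 3418.1 mm
m = ρ·(πd²/4)·L = 7850 × 95.033×10⁻⁶ m² × 3.4181 m = 2.5499 kg
f_n = ½√(k/m) = 0.5·√(32607/2.5499) = 0.5·√(12788) = 56.541 Hz

56.5 Hz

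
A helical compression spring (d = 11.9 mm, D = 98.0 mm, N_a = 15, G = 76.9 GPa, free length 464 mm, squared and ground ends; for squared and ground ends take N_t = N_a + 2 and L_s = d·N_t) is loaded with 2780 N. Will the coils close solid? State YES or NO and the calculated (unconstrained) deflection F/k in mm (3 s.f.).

k = Gd⁴/(8D³N_a) = (76.9×10³)(11.9⁴)/(8·98.0³·15) = 13.654 N/mm
N_t = 17; L_s = 11.9·17 = 202.3 mm; δ_solid = L₀ − L_s = 464 − 202.3 = 261.7 mm
δ = F/k = 2780/13.654 = 203.61 mm
δ < δ_solid → spring does not go solid

NO, δ = 204 mm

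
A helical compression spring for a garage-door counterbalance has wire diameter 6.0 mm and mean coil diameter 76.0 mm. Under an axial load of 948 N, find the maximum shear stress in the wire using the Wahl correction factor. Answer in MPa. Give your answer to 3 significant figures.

945 MPa

Spring index C = D/d = 76.0/6.0 = 12.6667
K_W = (4C−1)/(4C−4) + 0.615/C = 49.667/46.667 + 0.0486 = 1.1128
τ₀ = 8FD/(πd³) = 8·948·76.0/(π·6.0³) = 576384/678.58 = 849.39 MPa
τ_max = K·τ₀ = 1.1128 × 849.39 = 945.24 MPa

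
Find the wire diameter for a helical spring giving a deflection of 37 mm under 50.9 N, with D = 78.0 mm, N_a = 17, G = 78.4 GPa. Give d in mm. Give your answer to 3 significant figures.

Required rate k = F/δ = 50.9/37 = 1.3757 N/mm
d = (8D³N_a·k / G)^(1/4) = (8·78.0³·17·1.3757 / (78.4×10³))^0.25
  = (1132.5)^0.25 = 5.8010 mm

5.80 mm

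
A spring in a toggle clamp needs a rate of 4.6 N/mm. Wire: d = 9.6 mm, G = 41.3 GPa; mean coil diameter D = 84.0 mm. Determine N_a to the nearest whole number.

16

N_a = Gd⁴/(8D³k) = (41.3×10³ × 9.6⁴)/(8 × 84.0³ × 4.6)
    = 3.5078e+08 / 2.18115e+07 = 16.08 → 16 coils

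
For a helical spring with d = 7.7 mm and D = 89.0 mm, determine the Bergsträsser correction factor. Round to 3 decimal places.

1.116

C = D/d = 89.0/7.7 = 11.5584
K_B = (4C+2)/(4C−3) = 48.234/43.234 = 1.1157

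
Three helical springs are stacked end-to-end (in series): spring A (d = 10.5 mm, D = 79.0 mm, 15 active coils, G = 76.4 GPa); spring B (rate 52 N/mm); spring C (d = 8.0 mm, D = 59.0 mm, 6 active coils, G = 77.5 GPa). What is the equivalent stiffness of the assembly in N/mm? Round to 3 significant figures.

k_A = Gd⁴/(8D³N_a) = (76.4×10³)(10.5⁴)/(8·79.0³·15) = 15.696 N/mm
k_C = Gd⁴/(8D³N_a) = (77.5×10³)(8.0⁴)/(8·59.0³·6) = 32.201 N/mm
Series: 1/k_eq = 1/15.696 + 1/52 + 1/32.201 = 0.114; k_eq = 8.7722 N/mm

8.77 N/mm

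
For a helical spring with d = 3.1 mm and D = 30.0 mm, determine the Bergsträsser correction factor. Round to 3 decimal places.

C = D/d = 30.0/3.1 = 9.6774
K_B = (4C+2)/(4C−3) = 40.710/35.710 = 1.1400

1.140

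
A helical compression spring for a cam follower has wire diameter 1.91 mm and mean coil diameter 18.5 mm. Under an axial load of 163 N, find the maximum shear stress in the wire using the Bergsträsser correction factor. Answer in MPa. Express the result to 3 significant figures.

1260 MPa

Spring index C = D/d = 18.5/1.91 = 9.6859
K_B = (4C+2)/(4C−3) = 40.743/35.743 = 1.1399
τ₀ = 8FD/(πd³) = 8·163·18.5/(π·1.91³) = 24124/21.89 = 1102 MPa
τ_max = K·τ₀ = 1.1399 × 1102 = 1256.2 MPa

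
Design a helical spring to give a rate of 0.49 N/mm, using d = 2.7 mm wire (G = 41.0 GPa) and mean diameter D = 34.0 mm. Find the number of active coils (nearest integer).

N_a = Gd⁴/(8D³k) = (41.0×10³ × 2.7⁴)/(8 × 34.0³ × 0.49)
    = 2.17891e+06 / 154072 = 14.14 → 14 coils

14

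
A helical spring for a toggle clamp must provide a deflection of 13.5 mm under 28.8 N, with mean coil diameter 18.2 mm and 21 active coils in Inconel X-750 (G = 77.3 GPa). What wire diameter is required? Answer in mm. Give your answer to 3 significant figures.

2.30 mm

Required rate k = F/δ = 28.8/13.5 = 2.1333 N/mm
d = (8D³N_a·k / G)^(1/4) = (8·18.2³·21·2.1333 / (77.3×10³))^0.25
  = (27.951)^0.25 = 2.2993 mm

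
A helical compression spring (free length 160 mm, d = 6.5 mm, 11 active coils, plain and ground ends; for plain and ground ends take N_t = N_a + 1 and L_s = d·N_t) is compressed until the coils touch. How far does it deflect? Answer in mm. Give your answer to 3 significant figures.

82.0 mm

N_t = 12; L_s = 6.5·12 = 78 mm
δ_solid = L₀ − L_s = 160 − 78 = 82 mm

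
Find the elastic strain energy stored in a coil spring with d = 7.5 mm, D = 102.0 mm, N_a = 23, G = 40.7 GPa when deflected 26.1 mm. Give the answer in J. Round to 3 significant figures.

k = Gd⁴/(8D³N_a) = (40.7×10³)(7.5⁴)/(8·102.0³·23) = 0.65951 N/mm
U = ½kδ² = 0.5 × 0.65951 × 26.1² = 224.63 N·mm = 0.22463 J

0.225 J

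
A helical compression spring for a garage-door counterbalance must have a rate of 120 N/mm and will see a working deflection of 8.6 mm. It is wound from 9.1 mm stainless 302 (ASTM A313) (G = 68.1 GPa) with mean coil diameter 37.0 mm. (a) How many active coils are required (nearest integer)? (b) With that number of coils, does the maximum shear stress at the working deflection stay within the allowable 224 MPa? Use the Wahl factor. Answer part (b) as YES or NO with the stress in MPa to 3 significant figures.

N_a = Gd⁴/(8D³k) = (68.1×10³)(9.1⁴)/(8·37.0³·120) = 9.604 → N_a = 10
Actual rate k = Gd⁴/(8D³·10) = 115.24 N/mm
Working load F = kδ = 115.24·8.6 = 991.1 N
C = 37.0/9.1 = 4.0659; K_W = (4C−1)/(4C−4)+0.615/C = 1.3959
τ_max = K_W·8FD/(πd³) = 1.3959·123.92 = 172.97 MPa
τ_max ≤ 224 MPa → acceptable

(a) 10 coils; (b) YES, τ_max = 173 MPa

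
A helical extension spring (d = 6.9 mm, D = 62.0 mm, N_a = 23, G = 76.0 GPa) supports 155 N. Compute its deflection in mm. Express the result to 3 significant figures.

39.5 mm

k = Gd⁴/(8D³N_a) = (76.0×10³)(6.9⁴)/(8·62.0³·23) = 3.9284 N/mm
δ = F/k = 155 / 3.9284 = 39.456 mm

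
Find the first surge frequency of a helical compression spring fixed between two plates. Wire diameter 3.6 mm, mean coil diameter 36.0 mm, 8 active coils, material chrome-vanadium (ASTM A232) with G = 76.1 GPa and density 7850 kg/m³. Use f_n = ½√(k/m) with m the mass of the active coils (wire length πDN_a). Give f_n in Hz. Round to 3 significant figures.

122 Hz

k = Gd⁴/(8D³N_a) = (76.1×10³)(3.6⁴)/(8·36.0³·8) = 4.2806 N/mm = 4280.6 N/m
Wire length L = πDN_a = π·36.0·8 = 904.78 mm
m = ρ·(πd²/4)·L = 7850 × 10.179×10⁻⁶ m² × 0.90478 m = 0.072295 kg
f_n = ½√(k/m) = 0.5·√(4280.6/0.072295) = 0.5·√(59211) = 121.67 Hz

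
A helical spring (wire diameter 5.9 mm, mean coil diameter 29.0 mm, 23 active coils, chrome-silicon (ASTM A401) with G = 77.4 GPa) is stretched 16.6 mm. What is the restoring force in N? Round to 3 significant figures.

347 N

k = Gd⁴/(8D³N_a) = (77.4×10³)(5.9⁴)/(8·29.0³·23) = 20.9 N/mm
F = k·δ = 20.9 × 16.6 = 346.93 N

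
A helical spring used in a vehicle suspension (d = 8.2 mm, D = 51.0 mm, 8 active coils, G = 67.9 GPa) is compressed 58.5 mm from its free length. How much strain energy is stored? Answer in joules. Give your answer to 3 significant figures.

k = Gd⁴/(8D³N_a) = (67.9×10³)(8.2⁴)/(8·51.0³·8) = 36.161 N/mm
U = ½kδ² = 0.5 × 36.161 × 58.5² = 61875 N·mm = 61.875 J

61.9 J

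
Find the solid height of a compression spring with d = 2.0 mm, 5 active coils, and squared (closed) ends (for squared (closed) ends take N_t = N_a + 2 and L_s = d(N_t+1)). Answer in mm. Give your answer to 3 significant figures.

16.0 mm

squared (closed) ends: N_t = N_a + 2 = 5 + 2 = 7
L_s = d·(N_t+1) = 2.0 × 8 = 16 mm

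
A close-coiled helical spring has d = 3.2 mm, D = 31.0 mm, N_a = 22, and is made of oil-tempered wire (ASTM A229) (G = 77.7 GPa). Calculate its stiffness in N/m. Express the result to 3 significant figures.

k = Gd⁴/(8D³N_a) = (77.7×10³ × 3.2⁴) / (8 × 31.0³ × 22)
  = 8.14744e+06 / 5.24322e+06 = 1.5539 N/mm = 1553.9 N/m

1550 N/m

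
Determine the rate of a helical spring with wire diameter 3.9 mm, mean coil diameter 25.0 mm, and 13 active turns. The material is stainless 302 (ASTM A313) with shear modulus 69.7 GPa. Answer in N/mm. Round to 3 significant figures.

9.92 N/mm

k = Gd⁴/(8D³N_a) = (69.7×10³ × 3.9⁴) / (8 × 25.0³ × 13)
  = 1.61247e+07 / 1.625e+06 = 9.9229 N/mm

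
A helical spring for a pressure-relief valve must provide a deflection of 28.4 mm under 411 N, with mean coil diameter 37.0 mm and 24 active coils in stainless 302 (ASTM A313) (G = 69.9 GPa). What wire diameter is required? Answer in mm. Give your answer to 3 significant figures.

Required rate k = F/δ = 411/28.4 = 14.472 N/mm
d = (8D³N_a·k / G)^(1/4) = (8·37.0³·24·14.472 / (69.9×10³))^0.25
  = (2013.5)^0.25 = 6.6987 mm

6.70 mm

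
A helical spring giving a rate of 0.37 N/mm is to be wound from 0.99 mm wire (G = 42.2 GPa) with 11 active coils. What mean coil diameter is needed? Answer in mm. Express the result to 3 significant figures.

10.8 mm

D = (Gd⁴/(8N_a·k))^(1/3) = (42.2×10³·0.99⁴/(8·11·0.37))^(1/3)
  = (1245)^(1/3) = 10.7578 mm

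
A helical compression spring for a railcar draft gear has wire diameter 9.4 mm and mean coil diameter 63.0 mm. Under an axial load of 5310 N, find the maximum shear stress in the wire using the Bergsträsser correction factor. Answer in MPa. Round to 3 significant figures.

1240 MPa

Spring index C = D/d = 63.0/9.4 = 6.7021
K_B = (4C+2)/(4C−3) = 28.809/23.809 = 1.2100
τ₀ = 8FD/(πd³) = 8·5310·63.0/(π·9.4³) = 2.67624e+06/2609.4 = 1025.6 MPa
τ_max = K·τ₀ = 1.2100 × 1025.6 = 1241 MPa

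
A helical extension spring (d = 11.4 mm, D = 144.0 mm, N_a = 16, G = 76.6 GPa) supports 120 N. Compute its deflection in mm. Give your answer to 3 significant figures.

35.5 mm

k = Gd⁴/(8D³N_a) = (76.6×10³)(11.4⁴)/(8·144.0³·16) = 3.3849 N/mm
δ = F/k = 120 / 3.3849 = 35.451 mm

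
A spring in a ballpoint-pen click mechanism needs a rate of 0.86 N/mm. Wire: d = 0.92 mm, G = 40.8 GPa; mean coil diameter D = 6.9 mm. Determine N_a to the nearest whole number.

13

N_a = Gd⁴/(8D³k) = (40.8×10³ × 0.92⁴)/(8 × 6.9³ × 0.86)
    = 29228.8 / 2260.14 = 12.93 → 13 coils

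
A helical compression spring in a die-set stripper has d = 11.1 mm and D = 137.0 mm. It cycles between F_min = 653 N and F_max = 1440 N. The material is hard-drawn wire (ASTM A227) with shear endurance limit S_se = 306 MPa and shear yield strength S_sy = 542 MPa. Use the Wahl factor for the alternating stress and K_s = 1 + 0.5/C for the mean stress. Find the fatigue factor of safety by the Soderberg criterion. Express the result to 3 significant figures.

C = D/d = 137.0/11.1 = 12.3423; K_W = (4C−1)/(4C−4)+0.615/C = 1.1160; K_s = 1+0.5/C = 1.0405
F_a = (F_max−F_min)/2 = 393.5 N; F_m = (F_max+F_min)/2 = 1046.5 N
τ_a = K_W·8F_aD/(πd³) = 1.1160 × 100.38 = 112.02 MPa
τ_m = K_s·8F_mD/(πd³) = 1.0405 × 266.95 = 277.77 MPa
Soderberg: 1/n_f = τ_a/S_se + τ_m/S_sy = 112.02/306 + 277.77/542 = 0.36607 + 0.51248 = 0.87855
n_f = 1/0.87855 = 1.138

1.14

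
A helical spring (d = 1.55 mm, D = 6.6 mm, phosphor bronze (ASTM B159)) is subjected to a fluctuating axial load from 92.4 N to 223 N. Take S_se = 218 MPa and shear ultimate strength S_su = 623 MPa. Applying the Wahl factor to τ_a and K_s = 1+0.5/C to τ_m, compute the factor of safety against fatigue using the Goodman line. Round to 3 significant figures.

0.319

C = D/d = 6.6/1.55 = 4.2581; K_W = (4C−1)/(4C−4)+0.615/C = 1.3746; K_s = 1+0.5/C = 1.1174
F_a = (F_max−F_min)/2 = 65.3 N; F_m = (F_max+F_min)/2 = 157.7 N
τ_a = K_W·8F_aD/(πd³) = 1.3746 × 294.71 = 405.12 MPa
τ_m = K_s·8F_mD/(πd³) = 1.1174 × 711.74 = 795.31 MPa
Goodman: 1/n_f = τ_a/S_se + τ_m/S_su = 405.12/218 + 795.31/623 = 1.85837 + 1.27659 = 3.135
n_f = 1/3.135 = 0.319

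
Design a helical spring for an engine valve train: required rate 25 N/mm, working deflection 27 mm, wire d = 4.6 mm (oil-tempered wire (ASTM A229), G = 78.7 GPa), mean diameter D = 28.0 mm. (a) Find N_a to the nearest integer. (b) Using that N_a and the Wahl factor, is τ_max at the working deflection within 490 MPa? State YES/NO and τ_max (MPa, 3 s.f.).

N_a = Gd⁴/(8D³k) = (78.7×10³)(4.6⁴)/(8·28.0³·25) = 8.026 → N_a = 8
Actual rate k = Gd⁴/(8D³·8) = 25.081 N/mm
Working load F = kδ = 25.081·27 = 677.2 N
C = 28.0/4.6 = 6.0870; K_W = (4C−1)/(4C−4)+0.615/C = 1.2485
τ_max = K_W·8FD/(πd³) = 1.2485·496.07 = 619.33 MPa
τ_max > 490 MPa → exceeds allowable

(a) 8 coils; (b) NO, τ_max = 619 MPa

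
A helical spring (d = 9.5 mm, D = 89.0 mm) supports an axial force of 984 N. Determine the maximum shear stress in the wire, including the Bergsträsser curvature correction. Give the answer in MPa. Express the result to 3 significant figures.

298 MPa

Spring index C = D/d = 89.0/9.5 = 9.3684
K_B = (4C+2)/(4C−3) = 39.474/34.474 = 1.1450
τ₀ = 8FD/(πd³) = 8·984·89.0/(π·9.5³) = 700608/2693.5 = 260.11 MPa
τ_max = K·τ₀ = 1.1450 × 260.11 = 297.83 MPa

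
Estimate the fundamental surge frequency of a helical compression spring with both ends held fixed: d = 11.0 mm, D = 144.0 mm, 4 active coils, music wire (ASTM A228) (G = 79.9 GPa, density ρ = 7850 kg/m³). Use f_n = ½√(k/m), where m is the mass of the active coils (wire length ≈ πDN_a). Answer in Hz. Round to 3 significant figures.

47.6 Hz

k = Gd⁴/(8D³N_a) = (79.9×10³)(11.0⁴)/(8·144.0³·4) = 12.243 N/mm = 12243 N/m
Wire length L = πDN_a = π·144.0·4 = 1809.6 mm
m = ρ·(πd²/4)·L = 7850 × 95.033×10⁻⁶ m² × 1.8096 m = 1.3499 kg
f_n = ½√(k/m) = 0.5·√(12243/1.3499) = 0.5·√(9069.1) = 47.616 Hz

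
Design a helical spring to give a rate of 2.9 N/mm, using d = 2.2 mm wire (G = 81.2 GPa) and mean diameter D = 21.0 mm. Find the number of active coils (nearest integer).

9

N_a = Gd⁴/(8D³k) = (81.2×10³ × 2.2⁴)/(8 × 21.0³ × 2.9)
    = 1.90216e+06 / 214855 = 8.853 → 9 coils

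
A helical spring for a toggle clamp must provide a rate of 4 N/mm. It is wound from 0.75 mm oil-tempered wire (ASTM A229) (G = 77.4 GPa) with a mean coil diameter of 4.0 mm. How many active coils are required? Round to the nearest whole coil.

12

N_a = Gd⁴/(8D³k) = (77.4×10³ × 0.75⁴)/(8 × 4.0³ × 4)
    = 24489.8 / 2048 = 11.96 → 12 coils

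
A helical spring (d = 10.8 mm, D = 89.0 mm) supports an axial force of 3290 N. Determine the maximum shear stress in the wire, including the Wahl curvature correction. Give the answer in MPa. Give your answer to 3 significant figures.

697 MPa

Spring index C = D/d = 89.0/10.8 = 8.2407
K_W = (4C−1)/(4C−4) + 0.615/C = 31.963/28.963 + 0.0746 = 1.1782
τ₀ = 8FD/(πd³) = 8·3290·89.0/(π·10.8³) = 2.34248e+06/3957.5 = 591.91 MPa
τ_max = K·τ₀ = 1.1782 × 591.91 = 697.39 MPa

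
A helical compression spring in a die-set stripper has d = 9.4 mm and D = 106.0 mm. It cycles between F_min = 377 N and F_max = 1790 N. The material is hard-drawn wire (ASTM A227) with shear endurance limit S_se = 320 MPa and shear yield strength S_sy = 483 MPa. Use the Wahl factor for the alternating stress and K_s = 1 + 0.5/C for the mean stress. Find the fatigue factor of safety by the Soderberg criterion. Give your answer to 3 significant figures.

C = D/d = 106.0/9.4 = 11.2766; K_W = (4C−1)/(4C−4)+0.615/C = 1.1275; K_s = 1+0.5/C = 1.0443
F_a = (F_max−F_min)/2 = 706.5 N; F_m = (F_max+F_min)/2 = 1083.5 N
τ_a = K_W·8F_aD/(πd³) = 1.1275 × 229.6 = 258.88 MPa
τ_m = K_s·8F_mD/(πd³) = 1.0443 × 352.12 = 367.73 MPa
Soderberg: 1/n_f = τ_a/S_se + τ_m/S_sy = 258.88/320 + 367.73/483 = 0.80900 + 0.76135 = 1.5704
n_f = 1/1.5704 = 0.6368

0.637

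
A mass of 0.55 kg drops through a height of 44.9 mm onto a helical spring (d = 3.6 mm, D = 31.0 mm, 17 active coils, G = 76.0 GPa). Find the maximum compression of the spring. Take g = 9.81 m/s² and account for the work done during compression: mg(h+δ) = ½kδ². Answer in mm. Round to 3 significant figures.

14.2 mm

k = Gd⁴/(8D³N_a) = (76.0×10³)(3.6⁴)/(8·31.0³·17) = 3.1506 N/mm
W = mg = 0.55 × 9.81 = 5.3955 N
½kδ² − Wδ − Wh = 0 → δ = (W + √(W² + 2kWh))/k
δ = (5.3955 + √(29.111 + 1526.54))/3.1506 = (5.3955 + 39.442)/3.1506 = 14.231 mm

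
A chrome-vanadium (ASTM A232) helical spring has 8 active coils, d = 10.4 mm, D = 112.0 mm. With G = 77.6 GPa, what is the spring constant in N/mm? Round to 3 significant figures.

k = Gd⁴/(8D³N_a) = (77.6×10³ × 10.4⁴) / (8 × 112.0³ × 8)
  = 9.0781e+08 / 8.99154e+07 = 10.096 N/mm

10.1 N/mm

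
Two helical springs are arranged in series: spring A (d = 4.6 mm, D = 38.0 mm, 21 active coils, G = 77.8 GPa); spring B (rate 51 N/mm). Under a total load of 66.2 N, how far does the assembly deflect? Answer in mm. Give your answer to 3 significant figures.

18.8 mm

k_A = Gd⁴/(8D³N_a) = (77.8×10³)(4.6⁴)/(8·38.0³·21) = 3.7788 N/mm
Series: 1/k_eq = 1/3.7788 + 1/51 = 0.28424; k_eq = 3.5181 N/mm
δ = F/k_eq = 66.2/3.5181 = 18.817 mm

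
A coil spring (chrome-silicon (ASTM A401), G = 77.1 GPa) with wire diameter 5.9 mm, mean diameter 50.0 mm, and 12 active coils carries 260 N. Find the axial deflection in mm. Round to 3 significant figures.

33.4 mm

k = Gd⁴/(8D³N_a) = (77.1×10³)(5.9⁴)/(8·50.0³·12) = 7.7854 N/mm
δ = F/k = 260 / 7.7854 = 33.396 mm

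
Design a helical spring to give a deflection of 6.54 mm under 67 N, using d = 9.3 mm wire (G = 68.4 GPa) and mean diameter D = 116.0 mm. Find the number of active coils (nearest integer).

Required rate k = F/δ = 67/6.54 = 10.245 N/mm
N_a = Gd⁴/(8D³k) = (68.4×10³ × 9.3⁴)/(8 × 116.0³ × 10.245)
    = 5.11668e+08 / 1.27927e+08 = 4 → 4 coils

4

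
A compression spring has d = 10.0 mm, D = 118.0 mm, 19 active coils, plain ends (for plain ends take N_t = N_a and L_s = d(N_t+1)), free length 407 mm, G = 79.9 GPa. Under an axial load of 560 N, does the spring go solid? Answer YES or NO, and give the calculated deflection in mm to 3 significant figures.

NO, δ = 175 mm

k = Gd⁴/(8D³N_a) = (79.9×10³)(10.0⁴)/(8·118.0³·19) = 3.1993 N/mm
N_t = 19; L_s = 10.0·20 = 200 mm; δ_solid = L₀ − L_s = 407 − 200 = 207 mm
δ = F/k = 560/3.1993 = 175.04 mm
δ < δ_solid → spring does not go solid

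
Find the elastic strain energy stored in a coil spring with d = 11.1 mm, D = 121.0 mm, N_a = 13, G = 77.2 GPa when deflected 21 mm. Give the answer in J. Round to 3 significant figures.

1.40 J

k = Gd⁴/(8D³N_a) = (77.2×10³)(11.1⁴)/(8·121.0³·13) = 6.3609 N/mm
U = ½kδ² = 0.5 × 6.3609 × 21² = 1402.6 N·mm = 1.4026 J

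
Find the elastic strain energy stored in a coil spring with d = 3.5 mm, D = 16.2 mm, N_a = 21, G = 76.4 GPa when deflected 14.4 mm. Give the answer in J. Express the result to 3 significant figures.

1.66 J

k = Gd⁴/(8D³N_a) = (76.4×10³)(3.5⁴)/(8·16.2³·21) = 16.051 N/mm
U = ½kδ² = 0.5 × 16.051 × 14.4² = 1664.2 N·mm = 1.6642 J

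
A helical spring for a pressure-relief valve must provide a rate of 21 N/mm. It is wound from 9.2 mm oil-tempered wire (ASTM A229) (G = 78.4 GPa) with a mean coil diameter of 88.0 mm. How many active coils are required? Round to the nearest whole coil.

5

N_a = Gd⁴/(8D³k) = (78.4×10³ × 9.2⁴)/(8 × 88.0³ × 21)
    = 5.61652e+08 / 1.14487e+08 = 4.906 → 5 coils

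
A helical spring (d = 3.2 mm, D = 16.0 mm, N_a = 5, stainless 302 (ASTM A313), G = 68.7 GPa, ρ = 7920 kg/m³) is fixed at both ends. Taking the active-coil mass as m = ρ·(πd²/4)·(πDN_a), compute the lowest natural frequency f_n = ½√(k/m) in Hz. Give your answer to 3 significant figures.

k = Gd⁴/(8D³N_a) = (68.7×10³)(3.2⁴)/(8·16.0³·5) = 43.968 N/mm = 43968 N/m
Wire length L = πDN_a = π·16.0·5 = 251.33 mm
m = ρ·(πd²/4)·L = 7920 × 8.0425×10⁻⁶ m² × 0.25133 m = 0.016009 kg
f_n = ½√(k/m) = 0.5·√(43968/0.016009) = 0.5·√(2.7465e+06) = 828.63 Hz

829 Hz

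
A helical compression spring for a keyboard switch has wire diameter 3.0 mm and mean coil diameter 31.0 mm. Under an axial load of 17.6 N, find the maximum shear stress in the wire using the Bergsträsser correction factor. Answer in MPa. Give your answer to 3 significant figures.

Spring index C = D/d = 31.0/3.0 = 10.3333
K_B = (4C+2)/(4C−3) = 43.333/38.333 = 1.1304
τ₀ = 8FD/(πd³) = 8·17.6·31.0/(π·3.0³) = 4364.8/84.823 = 51.458 MPa
τ_max = K·τ₀ = 1.1304 × 51.458 = 58.17 MPa

58.2 MPa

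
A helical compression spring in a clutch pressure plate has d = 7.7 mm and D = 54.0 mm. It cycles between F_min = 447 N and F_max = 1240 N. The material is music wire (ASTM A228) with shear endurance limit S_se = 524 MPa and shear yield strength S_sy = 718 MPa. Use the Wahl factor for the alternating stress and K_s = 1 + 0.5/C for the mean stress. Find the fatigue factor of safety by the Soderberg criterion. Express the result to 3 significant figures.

1.53

C = D/d = 54.0/7.7 = 7.0130; K_W = (4C−1)/(4C−4)+0.615/C = 1.2124; K_s = 1+0.5/C = 1.0713
F_a = (F_max−F_min)/2 = 396.5 N; F_m = (F_max+F_min)/2 = 843.5 N
τ_a = K_W·8F_aD/(πd³) = 1.2124 × 119.43 = 144.8 MPa
τ_m = K_s·8F_mD/(πd³) = 1.0713 × 254.07 = 272.18 MPa
Soderberg: 1/n_f = τ_a/S_se + τ_m/S_sy = 144.8/524 + 272.18/718 = 0.27633 + 0.37908 = 0.65541
n_f = 1/0.65541 = 1.526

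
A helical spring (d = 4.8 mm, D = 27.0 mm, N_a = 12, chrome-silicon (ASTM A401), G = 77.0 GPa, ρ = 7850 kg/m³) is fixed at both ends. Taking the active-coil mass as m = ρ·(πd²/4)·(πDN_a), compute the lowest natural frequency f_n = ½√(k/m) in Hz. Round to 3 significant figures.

k = Gd⁴/(8D³N_a) = (77.0×10³)(4.8⁴)/(8·27.0³·12) = 21.632 N/mm = 21632 N/m
Wire length L = πDN_a = π·27.0·12 = 1017.9 mm
m = ρ·(πd²/4)·L = 7850 × 18.096×10⁻⁶ m² × 1.0179 m = 0.14459 kg
f_n = ½√(k/m) = 0.5·√(21632/0.14459) = 0.5·√(1.4961e+05) = 193.4 Hz

193 Hz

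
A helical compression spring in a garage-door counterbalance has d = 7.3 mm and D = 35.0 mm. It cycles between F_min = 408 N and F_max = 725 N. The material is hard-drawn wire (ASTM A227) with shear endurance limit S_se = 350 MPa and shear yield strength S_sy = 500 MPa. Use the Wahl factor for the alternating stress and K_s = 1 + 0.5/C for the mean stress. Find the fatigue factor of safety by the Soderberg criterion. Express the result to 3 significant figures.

2.36

C = D/d = 35.0/7.3 = 4.7945; K_W = (4C−1)/(4C−4)+0.615/C = 1.3259; K_s = 1+0.5/C = 1.1043
F_a = (F_max−F_min)/2 = 158.5 N; F_m = (F_max+F_min)/2 = 566.5 N
τ_a = K_W·8F_aD/(πd³) = 1.3259 × 36.314 = 48.149 MPa
τ_m = K_s·8F_mD/(πd³) = 1.1043 × 129.79 = 143.32 MPa
Soderberg: 1/n_f = τ_a/S_se + τ_m/S_sy = 48.149/350 + 143.32/500 = 0.13757 + 0.28665 = 0.42422
n_f = 1/0.42422 = 2.357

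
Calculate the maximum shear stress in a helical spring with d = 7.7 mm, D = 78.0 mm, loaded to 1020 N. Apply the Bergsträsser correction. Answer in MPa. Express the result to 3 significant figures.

503 MPa

Spring index C = D/d = 78.0/7.7 = 10.1299
K_B = (4C+2)/(4C−3) = 42.519/37.519 = 1.1333
τ₀ = 8FD/(πd³) = 8·1020·78.0/(π·7.7³) = 636480/1434.2 = 443.77 MPa
τ_max = K·τ₀ = 1.1333 × 443.77 = 502.91 MPa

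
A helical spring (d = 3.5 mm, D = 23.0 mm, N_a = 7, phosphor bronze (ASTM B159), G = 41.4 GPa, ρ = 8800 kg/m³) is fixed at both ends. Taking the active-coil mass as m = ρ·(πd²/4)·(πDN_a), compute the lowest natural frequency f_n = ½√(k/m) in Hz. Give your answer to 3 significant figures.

k = Gd⁴/(8D³N_a) = (41.4×10³)(3.5⁴)/(8·23.0³·7) = 9.118 N/mm = 9118 N/m
Wire length L = πDN_a = π·23.0·7 = 505.8 mm
m = ρ·(πd²/4)·L = 8800 × 9.6211×10⁻⁶ m² × 0.5058 m = 0.042824 kg
f_n = ½√(k/m) = 0.5·√(9118/0.042824) = 0.5·√(2.1292e+05) = 230.72 Hz

231 Hz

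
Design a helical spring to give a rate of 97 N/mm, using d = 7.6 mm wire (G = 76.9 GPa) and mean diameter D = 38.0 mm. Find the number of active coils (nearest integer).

6

N_a = Gd⁴/(8D³k) = (76.9×10³ × 7.6⁴)/(8 × 38.0³ × 97)
    = 2.56555e+08 / 4.25807e+07 = 6.025 → 6 coils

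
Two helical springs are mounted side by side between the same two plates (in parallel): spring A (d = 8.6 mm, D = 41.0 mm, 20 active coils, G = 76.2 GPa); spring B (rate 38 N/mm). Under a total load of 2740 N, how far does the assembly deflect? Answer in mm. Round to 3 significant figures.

k_A = Gd⁴/(8D³N_a) = (76.2×10³)(8.6⁴)/(8·41.0³·20) = 37.799 N/mm
Parallel: k_eq = 37.799 + 38 = 75.799 N/mm
δ = F/k_eq = 2740/75.799 = 36.148 mm

36.1 mm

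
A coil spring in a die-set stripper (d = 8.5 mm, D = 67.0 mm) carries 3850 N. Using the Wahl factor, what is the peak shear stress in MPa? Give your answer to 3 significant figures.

Spring index C = D/d = 67.0/8.5 = 7.8824
K_W = (4C−1)/(4C−4) + 0.615/C = 30.529/27.529 + 0.0780 = 1.1870
τ₀ = 8FD/(πd³) = 8·3850·67.0/(π·8.5³) = 2.0636e+06/1929.3 = 1069.6 MPa
τ_max = K·τ₀ = 1.1870 × 1069.6 = 1269.6 MPa

1270 MPa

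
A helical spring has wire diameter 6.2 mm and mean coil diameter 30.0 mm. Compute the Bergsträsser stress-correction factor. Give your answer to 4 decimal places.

1.3057

C = D/d = 30.0/6.2 = 4.8387
K_B = (4C+2)/(4C−3) = 21.355/16.355 = 1.3057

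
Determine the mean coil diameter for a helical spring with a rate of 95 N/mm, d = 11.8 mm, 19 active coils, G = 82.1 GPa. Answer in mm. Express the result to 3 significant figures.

47.9 mm

D = (Gd⁴/(8N_a·k))^(1/3) = (82.1×10³·11.8⁴/(8·19·95))^(1/3)
  = (110231)^(1/3) = 47.9477 mm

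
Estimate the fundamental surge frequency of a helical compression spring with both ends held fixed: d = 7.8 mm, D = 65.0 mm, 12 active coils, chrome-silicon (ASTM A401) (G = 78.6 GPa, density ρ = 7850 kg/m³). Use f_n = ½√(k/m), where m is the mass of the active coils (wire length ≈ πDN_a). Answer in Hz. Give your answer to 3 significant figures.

k = Gd⁴/(8D³N_a) = (78.6×10³)(7.8⁴)/(8·65.0³·12) = 11.035 N/mm = 11035 N/m
Wire length L = πDN_a = π·65.0·12 = 2450.4 mm
m = ρ·(πd²/4)·L = 7850 × 47.784×10⁻⁶ m² × 2.4504 m = 0.91916 kg
f_n = ½√(k/m) = 0.5·√(11035/0.91916) = 0.5·√(12006) = 54.786 Hz

54.8 Hz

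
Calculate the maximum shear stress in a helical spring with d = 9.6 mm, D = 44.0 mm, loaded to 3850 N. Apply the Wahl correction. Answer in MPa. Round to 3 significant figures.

655 MPa

Spring index C = D/d = 44.0/9.6 = 4.5833
K_W = (4C−1)/(4C−4) + 0.615/C = 17.333/14.333 + 0.1342 = 1.3435
τ₀ = 8FD/(πd³) = 8·3850·44.0/(π·9.6³) = 1.3552e+06/2779.5 = 487.57 MPa
τ_max = K·τ₀ = 1.3435 × 487.57 = 655.05 MPa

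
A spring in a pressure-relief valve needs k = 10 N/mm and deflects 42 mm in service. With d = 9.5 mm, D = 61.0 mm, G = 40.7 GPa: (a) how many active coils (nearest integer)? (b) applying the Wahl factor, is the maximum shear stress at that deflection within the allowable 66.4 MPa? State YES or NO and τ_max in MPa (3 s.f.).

N_a = Gd⁴/(8D³k) = (40.7×10³)(9.5⁴)/(8·61.0³·10) = 18.26 → N_a = 18
Actual rate k = Gd⁴/(8D³·18) = 10.142 N/mm
Working load F = kδ = 10.142·42 = 425.98 N
C = 61.0/9.5 = 6.4211; K_W = (4C−1)/(4C−4)+0.615/C = 1.2341
τ_max = K_W·8FD/(πd³) = 1.2341·77.177 = 95.246 MPa
τ_max > 66.4 MPa → exceeds allowable

(a) 18 coils; (b) NO, τ_max = 95.2 MPa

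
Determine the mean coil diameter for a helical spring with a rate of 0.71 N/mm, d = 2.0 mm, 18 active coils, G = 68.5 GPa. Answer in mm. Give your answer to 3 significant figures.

D = (Gd⁴/(8N_a·k))^(1/3) = (68.5×10³·2.0⁴/(8·18·0.71))^(1/3)
  = (10719.9)^(1/3) = 22.0494 mm

22.0 mm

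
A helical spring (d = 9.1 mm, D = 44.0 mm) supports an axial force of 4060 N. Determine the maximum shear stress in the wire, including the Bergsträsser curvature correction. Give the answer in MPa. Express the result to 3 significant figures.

788 MPa

Spring index C = D/d = 44.0/9.1 = 4.8352
K_B = (4C+2)/(4C−3) = 21.341/16.341 = 1.3060
τ₀ = 8FD/(πd³) = 8·4060·44.0/(π·9.1³) = 1.42912e+06/2367.4 = 603.66 MPa
τ_max = K·τ₀ = 1.3060 × 603.66 = 788.38 MPa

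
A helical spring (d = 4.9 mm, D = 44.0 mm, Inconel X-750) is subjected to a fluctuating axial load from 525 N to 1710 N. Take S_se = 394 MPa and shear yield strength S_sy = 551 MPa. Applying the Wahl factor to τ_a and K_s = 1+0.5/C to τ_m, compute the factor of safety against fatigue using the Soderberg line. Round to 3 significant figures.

C = D/d = 44.0/4.9 = 8.9796; K_W = (4C−1)/(4C−4)+0.615/C = 1.1625; K_s = 1+0.5/C = 1.0557
F_a = (F_max−F_min)/2 = 592.5 N; F_m = (F_max+F_min)/2 = 1117.5 N
τ_a = K_W·8F_aD/(πd³) = 1.1625 × 564.28 = 655.96 MPa
τ_m = K_s·8F_mD/(πd³) = 1.0557 × 1064.3 = 1123.5 MPa
Soderberg: 1/n_f = τ_a/S_se + τ_m/S_sy = 655.96/394 + 1123.5/551 = 1.66487 + 2.03908 = 3.704
n_f = 1/3.704 = 0.27

0.270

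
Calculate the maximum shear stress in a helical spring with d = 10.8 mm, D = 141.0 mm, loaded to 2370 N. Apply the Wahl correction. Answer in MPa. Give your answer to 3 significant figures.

Spring index C = D/d = 141.0/10.8 = 13.0556
K_W = (4C−1)/(4C−4) + 0.615/C = 51.222/48.222 + 0.0471 = 1.1093
τ₀ = 8FD/(πd³) = 8·2370·141.0/(π·10.8³) = 2.67336e+06/3957.5 = 675.52 MPa
τ_max = K·τ₀ = 1.1093 × 675.52 = 749.36 MPa

749 MPa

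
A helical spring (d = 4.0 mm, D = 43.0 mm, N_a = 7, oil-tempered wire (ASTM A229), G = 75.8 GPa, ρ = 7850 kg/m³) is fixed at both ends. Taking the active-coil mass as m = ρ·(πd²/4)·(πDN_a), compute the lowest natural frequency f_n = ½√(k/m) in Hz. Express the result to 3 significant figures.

108 Hz

k = Gd⁴/(8D³N_a) = (75.8×10³)(4.0⁴)/(8·43.0³·7) = 4.3583 N/mm = 4358.3 N/m
Wire length L = πDN_a = π·43.0·7 = 945.62 mm
m = ρ·(πd²/4)·L = 7850 × 12.566×10⁻⁶ m² × 0.94562 m = 0.093282 kg
f_n = ½√(k/m) = 0.5·√(4358.3/0.093282) = 0.5·√(46722) = 108.08 Hz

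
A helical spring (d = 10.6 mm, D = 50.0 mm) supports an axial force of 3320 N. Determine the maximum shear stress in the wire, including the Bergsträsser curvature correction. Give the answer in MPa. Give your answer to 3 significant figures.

Spring index C = D/d = 50.0/10.6 = 4.7170
K_B = (4C+2)/(4C−3) = 20.868/15.868 = 1.3151
τ₀ = 8FD/(πd³) = 8·3320·50.0/(π·10.6³) = 1.328e+06/3741.7 = 354.92 MPa
τ_max = K·τ₀ = 1.3151 × 354.92 = 466.76 MPa

467 MPa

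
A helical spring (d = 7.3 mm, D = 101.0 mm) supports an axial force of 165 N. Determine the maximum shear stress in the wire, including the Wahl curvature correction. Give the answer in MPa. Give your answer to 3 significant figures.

Spring index C = D/d = 101.0/7.3 = 13.8356
K_W = (4C−1)/(4C−4) + 0.615/C = 54.342/51.342 + 0.0445 = 1.1029
τ₀ = 8FD/(πd³) = 8·165·101.0/(π·7.3³) = 133320/1222.1 = 109.09 MPa
τ_max = K·τ₀ = 1.1029 × 109.09 = 120.31 MPa

120 MPa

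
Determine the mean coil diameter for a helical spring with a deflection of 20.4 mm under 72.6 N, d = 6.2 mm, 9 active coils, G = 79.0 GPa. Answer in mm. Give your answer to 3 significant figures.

76.9 mm

Required rate k = F/δ = 72.6/20.4 = 3.5588 N/mm
D = (Gd⁴/(8N_a·k))^(1/3) = (79.0×10³·6.2⁴/(8·9·3.5588))^(1/3)
  = (455570)^(1/3) = 76.9458 mm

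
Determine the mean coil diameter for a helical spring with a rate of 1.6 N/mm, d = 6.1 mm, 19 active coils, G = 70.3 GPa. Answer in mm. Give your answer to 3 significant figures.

73.7 mm

D = (Gd⁴/(8N_a·k))^(1/3) = (70.3×10³·6.1⁴/(8·19·1.6))^(1/3)
  = (400231)^(1/3) = 73.6948 mm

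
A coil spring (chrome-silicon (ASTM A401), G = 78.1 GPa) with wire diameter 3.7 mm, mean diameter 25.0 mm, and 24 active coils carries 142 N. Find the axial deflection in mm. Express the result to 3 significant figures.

k = Gd⁴/(8D³N_a) = (78.1×10³)(3.7⁴)/(8·25.0³·24) = 4.8791 N/mm
δ = F/k = 142 / 4.8791 = 29.104 mm

29.1 mm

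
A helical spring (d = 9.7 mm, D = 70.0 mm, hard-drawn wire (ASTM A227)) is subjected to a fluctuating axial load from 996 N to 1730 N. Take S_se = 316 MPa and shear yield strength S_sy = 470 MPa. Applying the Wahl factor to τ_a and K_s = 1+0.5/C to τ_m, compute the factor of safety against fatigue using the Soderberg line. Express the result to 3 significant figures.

1.14

C = D/d = 70.0/9.7 = 7.2165; K_W = (4C−1)/(4C−4)+0.615/C = 1.2059; K_s = 1+0.5/C = 1.0693
F_a = (F_max−F_min)/2 = 367 N; F_m = (F_max+F_min)/2 = 1363 N
τ_a = K_W·8F_aD/(πd³) = 1.2059 × 71.679 = 86.435 MPa
τ_m = K_s·8F_mD/(πd³) = 1.0693 × 266.21 = 284.65 MPa
Soderberg: 1/n_f = τ_a/S_se + τ_m/S_sy = 86.435/316 + 284.65/470 = 0.27353 + 0.60564 = 0.87917
n_f = 1/0.87917 = 1.137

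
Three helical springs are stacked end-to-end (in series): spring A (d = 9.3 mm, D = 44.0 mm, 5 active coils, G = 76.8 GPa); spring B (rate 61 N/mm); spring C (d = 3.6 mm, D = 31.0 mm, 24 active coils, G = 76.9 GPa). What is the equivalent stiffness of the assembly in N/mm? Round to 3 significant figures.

2.15 N/mm

k_A = Gd⁴/(8D³N_a) = (76.8×10³)(9.3⁴)/(8·44.0³·5) = 168.61 N/mm
k_C = Gd⁴/(8D³N_a) = (76.9×10³)(3.6⁴)/(8·31.0³·24) = 2.2581 N/mm
Series: 1/k_eq = 1/168.61 + 1/61 + 1/2.2581 = 0.46517; k_eq = 2.1498 N/mm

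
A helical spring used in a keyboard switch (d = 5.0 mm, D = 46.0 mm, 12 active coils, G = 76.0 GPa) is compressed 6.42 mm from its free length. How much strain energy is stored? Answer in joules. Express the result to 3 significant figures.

k = Gd⁴/(8D³N_a) = (76.0×10³)(5.0⁴)/(8·46.0³·12) = 5.0833 N/mm
U = ½kδ² = 0.5 × 5.0833 × 6.42² = 104.76 N·mm = 0.10476 J

0.105 J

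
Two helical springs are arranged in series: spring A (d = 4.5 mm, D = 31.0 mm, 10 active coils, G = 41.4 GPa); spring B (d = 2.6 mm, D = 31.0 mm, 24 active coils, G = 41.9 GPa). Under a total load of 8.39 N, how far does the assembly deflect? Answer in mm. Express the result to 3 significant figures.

26.2 mm

k_A = Gd⁴/(8D³N_a) = (41.4×10³)(4.5⁴)/(8·31.0³·10) = 7.1232 N/mm
k_B = Gd⁴/(8D³N_a) = (41.9×10³)(2.6⁴)/(8·31.0³·24) = 0.33475 N/mm
Series: 1/k_eq = 1/7.1232 + 1/0.33475 = 3.1277; k_eq = 0.31973 N/mm
δ = F/k_eq = 8.39/0.31973 = 26.241 mm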